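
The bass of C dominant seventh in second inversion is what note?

G

The fifth of C dominant seventh (C–E–G–Bb) is G; that is the bass in second inversion.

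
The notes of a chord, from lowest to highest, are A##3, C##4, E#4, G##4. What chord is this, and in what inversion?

The pitch classes A##, C##, E#, G## arrange in thirds as A##–C##–E#–G##: an A## half-diminished seventh chord.
With the root (A##) in the bass, the chord is in root position (figured bass 7).

A## half-diminished seventh, root position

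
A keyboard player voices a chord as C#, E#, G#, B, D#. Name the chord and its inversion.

The distinct note names are C#, E#, G#, B, D#. Stacked in thirds they read C#–E#–G#–B–D#, which is a dominant ninth chord on C#.
With the root (C#) in the bass, the chord is in root position.

C# dominant ninth, root position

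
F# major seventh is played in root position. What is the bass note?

F# major seventh is F#–A#–C#–E#. Root position places the root in the bass: F#.

F#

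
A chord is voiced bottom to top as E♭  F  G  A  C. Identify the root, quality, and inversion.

Reducing to letter names: Eb, F, G, A, C. These stack in thirds as F–A–C–Eb–G — an F dominant ninth chord.
The lowest note is Eb, the seventh of the chord, so this is third inversion.

F dominant ninth, third inversion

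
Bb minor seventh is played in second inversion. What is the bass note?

In second inversion the fifth is lowest. For Bb minor seventh (Bb–Db–F–Ab) that is F.

F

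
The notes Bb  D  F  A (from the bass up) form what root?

Bb, D, F, A are the tones of a Bb major seventh chord (Bb–D–F–A), making Bb the root.

Bb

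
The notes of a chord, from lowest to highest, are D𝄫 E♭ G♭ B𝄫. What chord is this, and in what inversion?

Eb diminished seventh, third inversion

The pitch classes Dbb, Eb, Gb, Bbb arrange in thirds as Eb–Gb–Bbb–Dbb: an Eb diminished seventh chord.
Dbb is the seventh of Eb diminished seventh; seventh in the bass means third inversion (figured bass 4/2).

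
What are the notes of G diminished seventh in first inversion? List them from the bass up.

The chord tones are G–Bb–Db–Fb. With the third (Bb) lowest for first inversion: Bb, Db, Fb, G.

Bb, Db, Fb, G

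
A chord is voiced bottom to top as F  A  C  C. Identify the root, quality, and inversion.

The distinct note names are F, A, C. Stacked in thirds they read F–A–C, which is a major triad on F.
F is the root of F major; root in the bass means root position (figured bass 5/3).

F major, root position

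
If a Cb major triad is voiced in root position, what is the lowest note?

Cb major is Cb–Eb–Gb. Root position places the root in the bass: Cb.

Cb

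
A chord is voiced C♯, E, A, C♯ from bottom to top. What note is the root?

C#, E, A are the tones of an A major triad (A–C#–E), making A the root.

A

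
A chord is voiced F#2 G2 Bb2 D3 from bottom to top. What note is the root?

G

The distinct letter names are F#, G, Bb, D. Arranged as a stack of thirds they read G–Bb–D–F#, so G is the root (a G minor-major seventh chord).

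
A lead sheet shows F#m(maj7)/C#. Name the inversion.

second inversion

F#m(maj7)/C# means F# minor-major seventh with C# in the bass. C# is the fifth of F# minor-major seventh (F#–A–C#–E#), so this is second inversion.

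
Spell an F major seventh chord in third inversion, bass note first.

F major seventh is F–A–C–E. Third inversion puts the seventh (E) in the bass, with the remaining tones above: E, F, A, C.

E, F, A, C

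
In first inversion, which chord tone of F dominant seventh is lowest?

In first inversion the third is lowest. For F dominant seventh (F–A–C–Eb) that is A.

A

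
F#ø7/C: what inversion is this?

second inversion

F#ø7/C means F# half-diminished seventh with C in the bass. C is the fifth of F# half-diminished seventh (F#–A–C–E), so this is second inversion.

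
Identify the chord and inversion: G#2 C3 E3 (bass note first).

The distinct note names are G#, C, E. Stacked in thirds they read C–E–G#, which is an augmented triad on C.
G# is the fifth of C augmented; fifth in the bass means second inversion (figured bass 6/4).

C augmented, second inversion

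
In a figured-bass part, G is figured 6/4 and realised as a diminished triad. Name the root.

C#

The figures 6/4 mean the fifth of the chord is in the bass. If G is the fifth of a diminished triad, the root is C# (chord tones C#–E–G).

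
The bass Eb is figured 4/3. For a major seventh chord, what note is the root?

The figures 4/3 mean the fifth of the chord is in the bass. If Eb is the fifth of a major seventh chord, the root is Ab (chord tones Ab–C–Eb–G).

Ab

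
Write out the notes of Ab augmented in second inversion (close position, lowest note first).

Spelling Ab augmented: Ab–C–E. In second inversion the fifth is bass, giving E, Ab, C from the bottom.

E, Ab, C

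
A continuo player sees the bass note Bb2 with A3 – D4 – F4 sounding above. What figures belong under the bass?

The notes Bb, A, D, F stack in thirds as Bb–D–F–A — a Bb major seventh chord. The bass Bb is the root, so this is root position: figured 7.

7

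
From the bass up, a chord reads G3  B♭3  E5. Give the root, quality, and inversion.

E diminished, first inversion

The pitch classes G, Bb, E arrange in thirds as E–G–Bb: an E diminished triad.
The lowest note is G, the third of the chord, so this is first inversion (figured bass 6).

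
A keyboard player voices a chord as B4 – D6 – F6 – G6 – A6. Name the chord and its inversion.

G dominant ninth, first inversion

The pitch classes B, D, F, G, A arrange in thirds as G–B–D–F–A: a G dominant ninth chord.
B is the third of G dominant ninth; third in the bass means first inversion.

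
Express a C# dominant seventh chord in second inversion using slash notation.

Second inversion of C# dominant seventh has the fifth (G#) in the bass. As a slash chord: C#7/G#.

C#7/G#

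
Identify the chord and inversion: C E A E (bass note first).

A minor, first inversion

Reducing to letter names: C, E, A. These stack in thirds as A–C–E — an A minor triad.
C is the third of A minor; third in the bass means first inversion (figured bass 6).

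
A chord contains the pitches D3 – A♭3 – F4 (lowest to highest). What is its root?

The distinct letter names are D, Ab, F. Arranged as a stack of thirds they read D–F–Ab, so D is the root (a D diminished triad).

D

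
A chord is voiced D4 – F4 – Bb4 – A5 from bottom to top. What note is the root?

D, F, Bb, A are the tones of a Bb major seventh chord (Bb–D–F–A), making Bb the root.

Bb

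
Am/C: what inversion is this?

first inversion

Am/C means A minor with C in the bass. C is the third of A minor (A–C–E), so this is first inversion.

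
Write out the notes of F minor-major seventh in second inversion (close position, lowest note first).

C, E, F, Ab

F minor-major seventh is F–Ab–C–E. Second inversion puts the fifth (C) in the bass, with the remaining tones above: C, E, F, Ab.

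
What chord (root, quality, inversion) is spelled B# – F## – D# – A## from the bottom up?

B# minor-major seventh, root position

The pitch classes B#, F##, D#, A## arrange in thirds as B#–D#–F##–A##: a B# minor-major seventh chord.
B# is the root of B# minor-major seventh; root in the bass means root position (figured bass 7).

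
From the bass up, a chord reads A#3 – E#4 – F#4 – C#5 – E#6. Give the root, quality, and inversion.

F# major seventh, first inversion

Reducing to letter names: A#, E#, F#, C#. These stack in thirds as F#–A#–C#–E# — an F# major seventh chord.
A# is the third of F# major seventh; third in the bass means first inversion (figured bass 6/5).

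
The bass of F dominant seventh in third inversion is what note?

F dominant seventh is F–A–C–Eb. Third inversion places the seventh in the bass: Eb.

Eb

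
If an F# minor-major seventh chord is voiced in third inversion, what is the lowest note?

E#

In third inversion the seventh is lowest. For F# minor-major seventh (F#–A–C#–E#) that is E#.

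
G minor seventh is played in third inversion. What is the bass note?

F

G minor seventh is G–Bb–D–F. Third inversion places the seventh in the bass: F.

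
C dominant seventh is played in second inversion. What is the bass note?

G

C dominant seventh is C–E–G–Bb. Second inversion places the fifth in the bass: G.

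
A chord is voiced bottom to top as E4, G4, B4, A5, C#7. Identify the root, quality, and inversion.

The distinct note names are E, G, B, A, C#. Stacked in thirds they read A–C#–E–G–B, which is a dominant ninth chord on A.
With the fifth (E) in the bass, the chord is in second inversion.

A dominant ninth, second inversion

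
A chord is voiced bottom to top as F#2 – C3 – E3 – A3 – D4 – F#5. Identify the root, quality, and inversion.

The pitch classes F#, C, E, A, D arrange in thirds as D–F#–A–C–E: a D dominant ninth chord.
F# is the third of D dominant ninth; third in the bass means first inversion.

D dominant ninth, first inversion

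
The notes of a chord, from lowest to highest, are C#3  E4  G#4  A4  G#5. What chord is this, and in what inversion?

Reducing to letter names: C#, E, G#, A. These stack in thirds as A–C#–E–G# — an A major seventh chord.
The lowest note is C#, the third of the chord, so this is first inversion (figured bass 6/5).

A major seventh, first inversion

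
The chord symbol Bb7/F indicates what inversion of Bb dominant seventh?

second inversion

Bb7/F means Bb dominant seventh with F in the bass. F is the fifth of Bb dominant seventh (Bb–D–F–Ab), so this is second inversion.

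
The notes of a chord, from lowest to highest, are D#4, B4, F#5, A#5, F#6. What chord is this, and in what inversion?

B major seventh, first inversion

The distinct note names are D#, B, F#, A#. Stacked in thirds they read B–D#–F#–A#, which is a major seventh chord on B.
The lowest note is D#, the third of the chord, so this is first inversion (figured bass 6/5).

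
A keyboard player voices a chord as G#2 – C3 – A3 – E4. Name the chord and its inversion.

The pitch classes G#, C, A, E arrange in thirds as A–C–E–G#: an A minor-major seventh chord.
With the seventh (G#) in the bass, the chord is in third inversion (figured bass 4/2).

A minor-major seventh, third inversion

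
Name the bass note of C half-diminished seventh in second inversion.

Gb

The fifth of C half-diminished seventh (C–Eb–Gb–Bb) is Gb; that is the bass in second inversion.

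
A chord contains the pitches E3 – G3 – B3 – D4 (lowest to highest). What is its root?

E

Reordering E, G, B, D into stacked thirds gives E–G–B–D; the bottom of that stack, E, is the root.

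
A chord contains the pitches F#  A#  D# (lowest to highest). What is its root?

D#

F#, A#, D# are the tones of a D# minor triad (D#–F#–A#), making D# the root.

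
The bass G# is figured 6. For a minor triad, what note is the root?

E#

The figures 6 mean the third of the chord is in the bass. If G# is the third of a minor triad, the root is E# (chord tones E#–G#–B#).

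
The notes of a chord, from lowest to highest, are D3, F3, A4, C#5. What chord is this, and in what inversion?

D minor-major seventh, root position

Reducing to letter names: D, F, A, C#. These stack in thirds as D–F–A–C# — a D minor-major seventh chord.
D is the root of D minor-major seventh; root in the bass means root position (figured bass 7).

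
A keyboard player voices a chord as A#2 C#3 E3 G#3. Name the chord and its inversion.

The pitch classes A#, C#, E, G# arrange in thirds as A#–C#–E–G#: an A# half-diminished seventh chord.
A# is the root of A# half-diminished seventh; root in the bass means root position (figured bass 7).

A# half-diminished seventh, root position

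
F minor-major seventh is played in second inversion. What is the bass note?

In second inversion the fifth is lowest. For F minor-major seventh (F–Ab–C–E) that is C.

C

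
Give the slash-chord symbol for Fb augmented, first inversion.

First inversion of Fb augmented has the third (Ab) in the bass. As a slash chord: Fbaug/Ab.

Fbaug/Ab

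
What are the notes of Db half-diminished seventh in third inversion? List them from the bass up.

Spelling Db half-diminished seventh: Db–Fb–Abb–Cb. In third inversion the seventh is bass, giving Cb, Db, Fb, Abb from the bottom.

Cb, Db, Fb, Abb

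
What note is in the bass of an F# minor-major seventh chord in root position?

F#

In root position the root is lowest. For F# minor-major seventh (F#–A–C#–E#) that is F#.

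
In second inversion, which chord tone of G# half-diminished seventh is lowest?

G# half-diminished seventh is G#–B–D–F#. Second inversion places the fifth in the bass: D.

D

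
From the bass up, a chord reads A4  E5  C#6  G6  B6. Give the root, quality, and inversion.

A dominant ninth, root position

Reducing to letter names: A, E, C#, G, B. These stack in thirds as A–C#–E–G–B — an A dominant ninth chord.
The lowest note is A, the root of the chord, so this is root position.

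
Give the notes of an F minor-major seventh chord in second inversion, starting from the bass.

The chord tones are F–Ab–C–E. With the fifth (C) lowest for second inversion: C, E, F, Ab.

C, E, F, Ab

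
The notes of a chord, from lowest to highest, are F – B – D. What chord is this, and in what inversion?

Reducing to letter names: F, B, D. These stack in thirds as B–D–F — a B diminished triad.
The lowest note is F, the fifth of the chord, so this is second inversion (figured bass 6/4).

B diminished, second inversion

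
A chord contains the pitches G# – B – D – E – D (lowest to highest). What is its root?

E

The distinct letter names are G#, B, D, E. Arranged as a stack of thirds they read E–G#–B–D, so E is the root (an E dominant seventh chord).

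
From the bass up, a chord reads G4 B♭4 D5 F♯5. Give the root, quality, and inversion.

G minor-major seventh, root position

The distinct note names are G, Bb, D, F#. Stacked in thirds they read G–Bb–D–F#, which is a minor-major seventh chord on G.
G is the root of G minor-major seventh; root in the bass means root position (figured bass 7).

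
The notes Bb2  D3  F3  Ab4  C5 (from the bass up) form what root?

The distinct letter names are Bb, D, F, Ab, C. Arranged as a stack of thirds they read Bb–D–F–Ab–C, so Bb is the root (a Bb dominant ninth chord).

Bb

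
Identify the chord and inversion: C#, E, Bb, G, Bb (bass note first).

C# diminished seventh, root position

The pitch classes C#, E, Bb, G arrange in thirds as C#–E–G–Bb: a C# diminished seventh chord.
The lowest note is C#, the root of the chord, so this is root position (figured bass 7).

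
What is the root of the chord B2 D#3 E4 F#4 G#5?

E

The distinct letter names are B, D#, E, F#, G#. Arranged as a stack of thirds they read E–G#–B–D#–F#, so E is the root (an E major ninth chord).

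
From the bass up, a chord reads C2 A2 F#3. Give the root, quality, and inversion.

The distinct note names are C, A, F#. Stacked in thirds they read F#–A–C, which is a diminished triad on F#.
With the fifth (C) in the bass, the chord is in second inversion (figured bass 6/4).

F# diminished, second inversion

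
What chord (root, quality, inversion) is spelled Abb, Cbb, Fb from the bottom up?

Fb diminished, first inversion

The distinct note names are Abb, Cbb, Fb. Stacked in thirds they read Fb–Abb–Cbb, which is a diminished triad on Fb.
Abb is the third of Fb diminished; third in the bass means first inversion (figured bass 6).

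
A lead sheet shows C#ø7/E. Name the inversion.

C#ø7/E means C# half-diminished seventh with E in the bass. E is the third of C# half-diminished seventh (C#–E–G–B), so this is first inversion.

first inversion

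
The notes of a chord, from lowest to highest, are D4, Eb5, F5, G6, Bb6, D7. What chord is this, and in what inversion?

Eb major ninth, third inversion

The pitch classes D, Eb, F, G, Bb arrange in thirds as Eb–G–Bb–D–F: an Eb major ninth chord.
With the seventh (D) in the bass, the chord is in third inversion.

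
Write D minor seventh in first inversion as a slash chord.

First inversion of D minor seventh has the third (F) in the bass. As a slash chord: Dm7/F.

Dm7/F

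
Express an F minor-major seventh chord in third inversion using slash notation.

Fm(maj7)/E

Third inversion of F minor-major seventh has the seventh (E) in the bass. As a slash chord: Fm(maj7)/E.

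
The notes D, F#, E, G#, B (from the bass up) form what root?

Reordering D, F#, E, G#, B into stacked thirds gives E–G#–B–D–F#; the bottom of that stack, E, is the root.

E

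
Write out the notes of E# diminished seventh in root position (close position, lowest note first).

The chord tones are E#–G#–B–D. With the root (E#) lowest for root position: E#, G#, B, D.

E#, G#, B, D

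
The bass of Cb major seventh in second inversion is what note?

Gb

The fifth of Cb major seventh (Cb–Eb–Gb–Bb) is Gb; that is the bass in second inversion.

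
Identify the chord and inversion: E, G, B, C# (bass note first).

C# half-diminished seventh, first inversion

The distinct note names are E, G, B, C#. Stacked in thirds they read C#–E–G–B, which is a half-diminished seventh chord on C#.
With the third (E) in the bass, the chord is in first inversion (figured bass 6/5).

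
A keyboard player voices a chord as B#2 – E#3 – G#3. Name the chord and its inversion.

E# minor, second inversion

The pitch classes B#, E#, G# arrange in thirds as E#–G#–B#: an E# minor triad.
The lowest note is B#, the fifth of the chord, so this is second inversion (figured bass 6/4).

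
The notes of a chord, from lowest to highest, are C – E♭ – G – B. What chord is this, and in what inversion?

C minor-major seventh, root position

The distinct note names are C, Eb, G, B. Stacked in thirds they read C–Eb–G–B, which is a minor-major seventh chord on C.
With the root (C) in the bass, the chord is in root position (figured bass 7).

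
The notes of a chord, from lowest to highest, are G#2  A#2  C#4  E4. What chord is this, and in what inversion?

A# half-diminished seventh, third inversion

Reducing to letter names: G#, A#, C#, E. These stack in thirds as A#–C#–E–G# — an A# half-diminished seventh chord.
G# is the seventh of A# half-diminished seventh; seventh in the bass means third inversion (figured bass 4/2).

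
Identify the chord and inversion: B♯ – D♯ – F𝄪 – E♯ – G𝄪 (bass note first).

The distinct note names are B#, D#, F##, E#, G##. Stacked in thirds they read E#–G##–B#–D#–F##, which is a dominant ninth chord on E#.
The lowest note is B#, the fifth of the chord, so this is second inversion.

E# dominant ninth, second inversion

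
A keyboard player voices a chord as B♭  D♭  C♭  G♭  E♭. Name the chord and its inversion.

The distinct note names are Bb, Db, Cb, Gb, Eb. Stacked in thirds they read Cb–Eb–Gb–Bb–Db, which is a major ninth chord on Cb.
Bb is the seventh of Cb major ninth; seventh in the bass means third inversion.

Cb major ninth, third inversion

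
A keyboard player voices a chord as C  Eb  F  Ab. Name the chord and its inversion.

F minor seventh, second inversion

The pitch classes C, Eb, F, Ab arrange in thirds as F–Ab–C–Eb: an F minor seventh chord.
C is the fifth of F minor seventh; fifth in the bass means second inversion (figured bass 4/3).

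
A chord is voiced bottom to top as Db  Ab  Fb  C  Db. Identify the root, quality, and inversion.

Reducing to letter names: Db, Ab, Fb, C. These stack in thirds as Db–Fb–Ab–C — a Db minor-major seventh chord.
With the root (Db) in the bass, the chord is in root position (figured bass 7).

Db minor-major seventh, root position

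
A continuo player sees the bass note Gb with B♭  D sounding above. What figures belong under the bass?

The notes Gb, Bb, D stack in thirds as Gb–Bb–D — a Gb augmented triad. The bass Gb is the root, so this is root position: figured 5/3.

5/3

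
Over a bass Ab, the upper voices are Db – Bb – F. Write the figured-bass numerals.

The notes Ab, Db, Bb, F stack in thirds as Bb–Db–F–Ab — a Bb minor seventh chord. The bass Ab is the seventh, so this is third inversion: figured 4/2.

4/2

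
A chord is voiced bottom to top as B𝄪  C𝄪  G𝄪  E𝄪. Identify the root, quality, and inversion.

Reducing to letter names: B##, C##, G##, E##. These stack in thirds as C##–E##–G##–B## — a C## major seventh chord.
B## is the seventh of C## major seventh; seventh in the bass means third inversion (figured bass 4/2).

C## major seventh, third inversion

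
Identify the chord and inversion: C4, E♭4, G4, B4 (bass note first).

C minor-major seventh, root position

The distinct note names are C, Eb, G, B. Stacked in thirds they read C–Eb–G–B, which is a minor-major seventh chord on C.
With the root (C) in the bass, the chord is in root position (figured bass 7).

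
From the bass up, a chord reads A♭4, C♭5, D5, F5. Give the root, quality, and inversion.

The pitch classes Ab, Cb, D, F arrange in thirds as D–F–Ab–Cb: a D diminished seventh chord.
The lowest note is Ab, the fifth of the chord, so this is second inversion (figured bass 4/3).

D diminished seventh, second inversion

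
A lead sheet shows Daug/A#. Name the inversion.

Daug/A# means D augmented with A# in the bass. A# is the fifth of D augmented (D–F#–A#), so this is second inversion.

second inversion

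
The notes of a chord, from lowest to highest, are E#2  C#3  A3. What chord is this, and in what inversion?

A augmented, second inversion

The distinct note names are E#, C#, A. Stacked in thirds they read A–C#–E#, which is an augmented triad on A.
E# is the fifth of A augmented; fifth in the bass means second inversion (figured bass 6/4).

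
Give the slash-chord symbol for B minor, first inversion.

Bm/D

First inversion of B minor has the third (D) in the bass. As a slash chord: Bm/D.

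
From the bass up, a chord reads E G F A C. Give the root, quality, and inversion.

Reducing to letter names: E, G, F, A, C. These stack in thirds as F–A–C–E–G — an F major ninth chord.
With the seventh (E) in the bass, the chord is in third inversion.

F major ninth, third inversion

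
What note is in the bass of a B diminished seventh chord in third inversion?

Ab

B diminished seventh is B–D–F–Ab. Third inversion places the seventh in the bass: Ab.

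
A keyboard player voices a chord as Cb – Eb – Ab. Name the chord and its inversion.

The pitch classes Cb, Eb, Ab arrange in thirds as Ab–Cb–Eb: an Ab minor triad.
With the third (Cb) in the bass, the chord is in first inversion (figured bass 6).

Ab minor, first inversion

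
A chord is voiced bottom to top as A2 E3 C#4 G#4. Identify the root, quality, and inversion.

Reducing to letter names: A, E, C#, G#. These stack in thirds as A–C#–E–G# — an A major seventh chord.
With the root (A) in the bass, the chord is in root position (figured bass 7).

A major seventh, root position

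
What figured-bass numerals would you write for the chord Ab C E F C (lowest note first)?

6/5

The notes Ab, C, E, F stack in thirds as F–Ab–C–E — an F minor-major seventh chord. The bass Ab is the third, so this is first inversion: figured 6/5.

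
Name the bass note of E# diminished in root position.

In root position the root is lowest. For E# diminished (E#–G#–B) that is E#.

E#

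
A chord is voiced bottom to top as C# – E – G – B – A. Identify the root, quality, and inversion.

Reducing to letter names: C#, E, G, B, A. These stack in thirds as A–C#–E–G–B — an A dominant ninth chord.
The lowest note is C#, the third of the chord, so this is first inversion.

A dominant ninth, first inversion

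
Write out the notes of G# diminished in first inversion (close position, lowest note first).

B, D, G#

The chord tones are G#–B–D. With the third (B) lowest for first inversion: B, D, G#.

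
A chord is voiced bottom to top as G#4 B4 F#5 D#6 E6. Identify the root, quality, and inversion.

The distinct note names are G#, B, F#, D#, E. Stacked in thirds they read E–G#–B–D#–F#, which is a major ninth chord on E.
With the third (G#) in the bass, the chord is in first inversion.

E major ninth, first inversion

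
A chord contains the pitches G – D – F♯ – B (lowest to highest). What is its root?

G

Reordering G, D, F#, B into stacked thirds gives G–B–D–F#; the bottom of that stack, G, is the root.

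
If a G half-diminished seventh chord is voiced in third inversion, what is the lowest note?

F

In third inversion the seventh is lowest. For G half-diminished seventh (G–Bb–Db–F) that is F.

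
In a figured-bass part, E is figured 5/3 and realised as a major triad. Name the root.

The figures 5/3 mean the root of the chord is in the bass. If E is the root of a major triad, the root is E (chord tones E–G#–B).

E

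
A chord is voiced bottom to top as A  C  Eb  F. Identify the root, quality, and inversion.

F dominant seventh, first inversion

Reducing to letter names: A, C, Eb, F. These stack in thirds as F–A–C–Eb — an F dominant seventh chord.
A is the third of F dominant seventh; third in the bass means first inversion (figured bass 6/5).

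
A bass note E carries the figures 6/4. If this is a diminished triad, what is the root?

The figures 6/4 mean the fifth of the chord is in the bass. If E is the fifth of a diminished triad, the root is A# (chord tones A#–C#–E).

A#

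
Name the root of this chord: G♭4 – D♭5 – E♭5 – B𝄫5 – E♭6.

The distinct letter names are Gb, Db, Eb, Bbb. Arranged as a stack of thirds they read Eb–Gb–Bbb–Db, so Eb is the root (an Eb half-diminished seventh chord).

Eb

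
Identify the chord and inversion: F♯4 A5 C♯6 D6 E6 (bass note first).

D major ninth, first inversion

The pitch classes F#, A, C#, D, E arrange in thirds as D–F#–A–C#–E: a D major ninth chord.
F# is the third of D major ninth; third in the bass means first inversion.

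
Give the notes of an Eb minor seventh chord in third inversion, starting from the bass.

Spelling Eb minor seventh: Eb–Gb–Bb–Db. In third inversion the seventh is bass, giving Db, Eb, Gb, Bb from the bottom.

Db, Eb, Gb, Bb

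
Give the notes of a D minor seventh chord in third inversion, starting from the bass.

D minor seventh is D–F–A–C. Third inversion puts the seventh (C) in the bass, with the remaining tones above: C, D, F, A.

C, D, F, A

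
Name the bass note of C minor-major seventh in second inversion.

In second inversion the fifth is lowest. For C minor-major seventh (C–Eb–G–B) that is G.

G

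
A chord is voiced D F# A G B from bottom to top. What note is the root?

G

Reordering D, F#, A, G, B into stacked thirds gives G–B–D–F#–A; the bottom of that stack, G, is the root.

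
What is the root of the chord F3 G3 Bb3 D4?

The distinct letter names are F, G, Bb, D. Arranged as a stack of thirds they read G–Bb–D–F, so G is the root (a G minor seventh chord).

G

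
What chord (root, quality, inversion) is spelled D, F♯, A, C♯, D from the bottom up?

The pitch classes D, F#, A, C# arrange in thirds as D–F#–A–C#: a D major seventh chord.
The lowest note is D, the root of the chord, so this is root position (figured bass 7).

D major seventh, root position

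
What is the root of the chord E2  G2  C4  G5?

Reordering E, G, C into stacked thirds gives C–E–G; the bottom of that stack, C, is the root.

C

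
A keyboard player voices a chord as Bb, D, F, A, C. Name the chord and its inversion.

The pitch classes Bb, D, F, A, C arrange in thirds as Bb–D–F–A–C: a Bb major ninth chord.
The lowest note is Bb, the root of the chord, so this is root position.

Bb major ninth, root position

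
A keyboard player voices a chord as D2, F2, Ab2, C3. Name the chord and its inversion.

D half-diminished seventh, root position

The pitch classes D, F, Ab, C arrange in thirds as D–F–Ab–C: a D half-diminished seventh chord.
D is the root of D half-diminished seventh; root in the bass means root position (figured bass 7).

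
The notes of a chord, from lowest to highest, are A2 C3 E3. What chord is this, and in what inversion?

Reducing to letter names: A, C, E. These stack in thirds as A–C–E — an A minor triad.
A is the root of A minor; root in the bass means root position (figured bass 5/3).

A minor, root position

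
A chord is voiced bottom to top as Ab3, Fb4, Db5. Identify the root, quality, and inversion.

Db minor, second inversion

The pitch classes Ab, Fb, Db arrange in thirds as Db–Fb–Ab: a Db minor triad.
With the fifth (Ab) in the bass, the chord is in second inversion (figured bass 6/4).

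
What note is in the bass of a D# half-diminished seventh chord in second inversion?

A

The fifth of D# half-diminished seventh (D#–F#–A–C#) is A; that is the bass in second inversion.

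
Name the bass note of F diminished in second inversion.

Cb

F diminished is F–Ab–Cb. Second inversion places the fifth in the bass: Cb.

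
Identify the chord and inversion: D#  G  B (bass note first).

G augmented, second inversion

The distinct note names are D#, G, B. Stacked in thirds they read G–B–D#, which is an augmented triad on G.
With the fifth (D#) in the bass, the chord is in second inversion (figured bass 6/4).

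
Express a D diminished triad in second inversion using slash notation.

Second inversion of D diminished has the fifth (Ab) in the bass. As a slash chord: Ddim/Ab.

Ddim/Ab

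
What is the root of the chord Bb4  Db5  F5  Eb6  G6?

Reordering Bb, Db, F, Eb, G into stacked thirds gives Eb–G–Bb–Db–F; the bottom of that stack, Eb, is the root.

Eb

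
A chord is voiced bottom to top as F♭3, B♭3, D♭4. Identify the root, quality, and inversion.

The pitch classes Fb, Bb, Db arrange in thirds as Bb–Db–Fb: a Bb diminished triad.
With the fifth (Fb) in the bass, the chord is in second inversion (figured bass 6/4).

Bb diminished, second inversion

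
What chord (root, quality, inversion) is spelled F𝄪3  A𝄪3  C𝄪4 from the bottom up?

F## major, root position

Reducing to letter names: F##, A##, C##. These stack in thirds as F##–A##–C## — an F## major triad.
F## is the root of F## major; root in the bass means root position (figured bass 5/3).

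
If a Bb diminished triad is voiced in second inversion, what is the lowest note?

The fifth of Bb diminished (Bb–Db–Fb) is Fb; that is the bass in second inversion.

Fb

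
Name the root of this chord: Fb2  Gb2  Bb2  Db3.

Fb, Gb, Bb, Db are the tones of a Gb dominant seventh chord (Gb–Bb–Db–Fb), making Gb the root.

Gb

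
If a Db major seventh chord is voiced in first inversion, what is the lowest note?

F

In first inversion the third is lowest. For Db major seventh (Db–F–Ab–C) that is F.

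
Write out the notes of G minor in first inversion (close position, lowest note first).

Bb, D, G

The chord tones are G–Bb–D. With the third (Bb) lowest for first inversion: Bb, D, G.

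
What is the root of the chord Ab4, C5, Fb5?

Ab, C, Fb are the tones of an Fb augmented triad (Fb–Ab–C), making Fb the root.

Fb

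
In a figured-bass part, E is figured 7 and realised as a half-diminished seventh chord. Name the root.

E

The figures 7 mean the root of the chord is in the bass. If E is the root of a half-diminished seventh chord, the root is E (chord tones E–G–Bb–D).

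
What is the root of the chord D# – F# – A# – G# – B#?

D#, F#, A#, G#, B# are the tones of a G# dominant ninth chord (G#–B#–D#–F#–A#), making G# the root.

G#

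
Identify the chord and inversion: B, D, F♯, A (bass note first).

B minor seventh, root position

The distinct note names are B, D, F#, A. Stacked in thirds they read B–D–F#–A, which is a minor seventh chord on B.
The lowest note is B, the root of the chord, so this is root position (figured bass 7).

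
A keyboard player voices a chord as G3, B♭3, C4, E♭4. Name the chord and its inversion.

The distinct note names are G, Bb, C, Eb. Stacked in thirds they read C–Eb–G–Bb, which is a minor seventh chord on C.
With the fifth (G) in the bass, the chord is in second inversion (figured bass 4/3).

C minor seventh, second inversion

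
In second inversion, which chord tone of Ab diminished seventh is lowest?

Ebb

Ab diminished seventh is Ab–Cb–Ebb–Gbb. Second inversion places the fifth in the bass: Ebb.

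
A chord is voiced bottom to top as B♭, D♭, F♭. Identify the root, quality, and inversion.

Bb diminished, root position

The pitch classes Bb, Db, Fb arrange in thirds as Bb–Db–Fb: a Bb diminished triad.
Bb is the root of Bb diminished; root in the bass means root position (figured bass 5/3).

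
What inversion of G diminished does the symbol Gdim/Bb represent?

first inversion

Gdim/Bb means G diminished with Bb in the bass. Bb is the third of G diminished (G–Bb–Db), so this is first inversion.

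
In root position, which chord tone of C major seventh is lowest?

C

In root position the root is lowest. For C major seventh (C–E–G–B) that is C.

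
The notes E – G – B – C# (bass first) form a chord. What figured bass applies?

The notes E, G, B, C# stack in thirds as C#–E–G–B — a C# half-diminished seventh chord. The bass E is the third, so this is first inversion: figured 6/5.

6/5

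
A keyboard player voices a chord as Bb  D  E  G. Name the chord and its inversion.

E half-diminished seventh, second inversion

The pitch classes Bb, D, E, G arrange in thirds as E–G–Bb–D: an E half-diminished seventh chord.
The lowest note is Bb, the fifth of the chord, so this is second inversion (figured bass 4/3).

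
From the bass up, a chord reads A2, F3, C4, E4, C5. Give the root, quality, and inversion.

The distinct note names are A, F, C, E. Stacked in thirds they read F–A–C–E, which is a major seventh chord on F.
A is the third of F major seventh; third in the bass means first inversion (figured bass 6/5).

F major seventh, first inversion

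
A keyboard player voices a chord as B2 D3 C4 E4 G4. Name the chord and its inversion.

Reducing to letter names: B, D, C, E, G. These stack in thirds as C–E–G–B–D — a C major ninth chord.
The lowest note is B, the seventh of the chord, so this is third inversion.

C major ninth, third inversion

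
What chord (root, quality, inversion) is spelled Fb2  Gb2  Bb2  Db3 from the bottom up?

The pitch classes Fb, Gb, Bb, Db arrange in thirds as Gb–Bb–Db–Fb: a Gb dominant seventh chord.
With the seventh (Fb) in the bass, the chord is in third inversion (figured bass 4/2).

Gb dominant seventh, third inversion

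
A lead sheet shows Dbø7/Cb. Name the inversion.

third inversion

Dbø7/Cb means Db half-diminished seventh with Cb in the bass. Cb is the seventh of Db half-diminished seventh (Db–Fb–Abb–Cb), so this is third inversion.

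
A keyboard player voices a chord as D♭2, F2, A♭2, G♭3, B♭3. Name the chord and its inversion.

The distinct note names are Db, F, Ab, Gb, Bb. Stacked in thirds they read Gb–Bb–Db–F–Ab, which is a major ninth chord on Gb.
Db is the fifth of Gb major ninth; fifth in the bass means second inversion.

Gb major ninth, second inversion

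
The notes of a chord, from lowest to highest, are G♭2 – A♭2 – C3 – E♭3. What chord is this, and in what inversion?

Ab dominant seventh, third inversion

The pitch classes Gb, Ab, C, Eb arrange in thirds as Ab–C–Eb–Gb: an Ab dominant seventh chord.
Gb is the seventh of Ab dominant seventh; seventh in the bass means third inversion (figured bass 4/2).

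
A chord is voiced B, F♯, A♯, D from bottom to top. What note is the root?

B

Reordering B, F#, A#, D into stacked thirds gives B–D–F#–A#; the bottom of that stack, B, is the root.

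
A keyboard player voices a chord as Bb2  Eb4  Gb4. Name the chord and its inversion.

The pitch classes Bb, Eb, Gb arrange in thirds as Eb–Gb–Bb: an Eb minor triad.
Bb is the fifth of Eb minor; fifth in the bass means second inversion (figured bass 6/4).

Eb minor, second inversion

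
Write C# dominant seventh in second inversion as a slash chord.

Second inversion of C# dominant seventh has the fifth (G#) in the bass. As a slash chord: C#7/G#.

C#7/G#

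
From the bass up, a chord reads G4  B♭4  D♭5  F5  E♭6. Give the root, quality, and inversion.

Eb dominant ninth, first inversion

Reducing to letter names: G, Bb, Db, F, Eb. These stack in thirds as Eb–G–Bb–Db–F — an Eb dominant ninth chord.
The lowest note is G, the third of the chord, so this is first inversion.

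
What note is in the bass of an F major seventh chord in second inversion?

F major seventh is F–A–C–E. Second inversion places the fifth in the bass: C.

C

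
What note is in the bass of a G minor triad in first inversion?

G minor is G–Bb–D. First inversion places the third in the bass: Bb.

Bb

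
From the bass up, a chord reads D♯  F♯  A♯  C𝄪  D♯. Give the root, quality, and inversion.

D# minor-major seventh, root position

The distinct note names are D#, F#, A#, C##. Stacked in thirds they read D#–F#–A#–C##, which is a minor-major seventh chord on D#.
D# is the root of D# minor-major seventh; root in the bass means root position (figured bass 7).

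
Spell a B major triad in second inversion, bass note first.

B major is B–D#–F#. Second inversion puts the fifth (F#) in the bass, with the remaining tones above: F#, B, D#.

F#, B, D#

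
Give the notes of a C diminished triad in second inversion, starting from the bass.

Gb, C, Eb

C diminished is C–Eb–Gb. Second inversion puts the fifth (Gb) in the bass, with the remaining tones above: Gb, C, Eb.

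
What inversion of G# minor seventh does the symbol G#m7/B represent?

G#m7/B means G# minor seventh with B in the bass. B is the third of G# minor seventh (G#–B–D#–F#), so this is first inversion.

first inversion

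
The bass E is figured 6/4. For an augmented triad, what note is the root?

The figures 6/4 mean the fifth of the chord is in the bass. If E is the fifth of an augmented triad, the root is Ab (chord tones Ab–C–E).

Ab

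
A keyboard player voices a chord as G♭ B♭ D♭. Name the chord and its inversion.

The pitch classes Gb, Bb, Db arrange in thirds as Gb–Bb–Db: a Gb major triad.
The lowest note is Gb, the root of the chord, so this is root position (figured bass 5/3).

Gb major, root position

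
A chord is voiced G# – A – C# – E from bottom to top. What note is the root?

A

Reordering G#, A, C#, E into stacked thirds gives A–C#–E–G#; the bottom of that stack, A, is the root.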